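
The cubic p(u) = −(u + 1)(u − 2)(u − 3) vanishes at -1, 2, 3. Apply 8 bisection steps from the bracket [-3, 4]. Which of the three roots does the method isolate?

m = 0.5, p(m) = -5.625 (−); new bracket [-3, 0.5]
m = -1.25, p(m) = 3.453125 (+); new bracket [-1.25, 0.5]
m = -0.375, p(m) = -5.009766 (−); new bracket [-1.25, -0.375]
m = -0.8125, p(m) = -2.0105 (−); new bracket [-1.25, -0.8125]
m = -1.03125, p(m) = 0.3819 (+); new bracket [-1.03125, -0.8125]
m = -0.921875, p(m) = -0.8953 (−); new bracket [-1.03125, -0.921875]
m = -0.9765625, p(m) = -0.2774 (−); new bracket [-1.03125, -0.9765625]
m = -1.00390625, p(m) = 0.047 (+); new bracket [-1.00390625, -0.9765625]

-1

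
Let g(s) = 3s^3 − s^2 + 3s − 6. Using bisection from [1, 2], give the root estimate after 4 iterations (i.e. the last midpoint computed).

midpoint 1.5: g = 6.375 > 0 → [1, 1.5]
midpoint 1.25: g = 2.046875 > 0 → [1, 1.25]
midpoint 1.125: g = 0.380859 > 0 → [1, 1.125]
midpoint 1.0625: g = -0.343 < 0 → [1.0625, 1.125]

1.0625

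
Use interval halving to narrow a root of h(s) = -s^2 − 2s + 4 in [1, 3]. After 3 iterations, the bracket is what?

[1, 1.25]

s = 2 gives h = -4, negative; keep [1, 2]
s = 1.5 gives h = -1.25, negative; keep [1, 1.5]
s = 1.25 gives h = -0.0625, negative; keep [1, 1.25]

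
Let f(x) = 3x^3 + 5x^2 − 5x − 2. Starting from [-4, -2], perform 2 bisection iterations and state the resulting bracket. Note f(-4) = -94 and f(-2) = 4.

midpoint -3: f = -23 < 0 → [-3, -2]
midpoint -2.5: f = -5.125 < 0 → [-2.5, -2]

[-2.5, -2]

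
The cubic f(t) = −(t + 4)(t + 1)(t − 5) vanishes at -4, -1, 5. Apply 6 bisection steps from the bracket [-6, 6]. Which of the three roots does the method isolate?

m = 0, f(m) = 20 (+); new bracket [0, 6]
m = 3, f(m) = 56 (+); new bracket [3, 6]
m = 4.5, f(m) = 23.375 (+); new bracket [4.5, 6]
m = 5.25, f(m) = -14.4531 (−); new bracket [4.5, 5.25]
m = 4.875, f(m) = 6.5176 (+); new bracket [4.875, 5.25]
m = 5.0625, f(m) = -3.4338 (−); new bracket [4.875, 5.0625]

5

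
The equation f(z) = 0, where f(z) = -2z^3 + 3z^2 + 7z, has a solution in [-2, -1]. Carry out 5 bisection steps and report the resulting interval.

midpoint -1.5: f = 3 > 0 → [-1.5, -1]
midpoint -1.25: f = -0.15625 < 0 → [-1.5, -1.25]
midpoint -1.375: f = 1.246094 > 0 → [-1.375, -1.25]
midpoint -1.3125: f = 0.5024 > 0 → [-1.3125, -1.25]
midpoint -1.28125: f = 0.1627 > 0 → [-1.28125, -1.25]

[-1.28125, -1.25]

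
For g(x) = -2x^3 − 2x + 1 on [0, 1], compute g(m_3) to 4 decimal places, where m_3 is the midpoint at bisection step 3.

midpoint 0.5: g = -0.25 < 0 → [0, 0.5]
midpoint 0.25: g = 0.46875 > 0 → [0.25, 0.5]
midpoint 0.375: g = 0.144531 > 0 → [0.375, 0.5]

0.1445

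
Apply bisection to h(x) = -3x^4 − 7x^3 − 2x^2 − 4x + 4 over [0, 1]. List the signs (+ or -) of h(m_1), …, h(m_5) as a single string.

+---+

m = 0.5, h(m) = 0.4375 (+); new bracket [0.5, 1]
m = 0.75, h(m) = -4.027344 (−); new bracket [0.5, 0.75]
m = 0.625, h(m) = -1.447998 (−); new bracket [0.5, 0.625]
m = 0.5625, h(m) = -0.429 (−); new bracket [0.5, 0.5625]
m = 0.53125, h(m) = 0.0221 (+); new bracket [0.53125, 0.5625]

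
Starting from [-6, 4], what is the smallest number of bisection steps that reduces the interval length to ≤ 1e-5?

Width after n steps is 10/2^n. Need 2^n ≥ 10/1e-5 = 1000000.
2^19 = 524288 < 1000000 ≤ 2^20 = 1048576, so n = 20.

20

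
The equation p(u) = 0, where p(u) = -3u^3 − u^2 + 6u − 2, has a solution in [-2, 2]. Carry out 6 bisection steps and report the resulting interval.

midpoint 0: p = -2 < 0 → [-2, 0]
midpoint -1: p = -6 < 0 → [-2, -1]
midpoint -1.5: p = -3.125 < 0 → [-2, -1.5]
midpoint -1.75: p = 0.5156 > 0 → [-1.75, -1.5]
midpoint -1.625: p = -1.5176 < 0 → [-1.75, -1.625]
midpoint -1.6875: p = -0.5564 < 0 → [-1.75, -1.6875]

[-1.75, -1.6875]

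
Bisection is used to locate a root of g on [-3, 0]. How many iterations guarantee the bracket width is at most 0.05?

Width after n steps is 3/2^n. Need 2^n ≥ 3/0.05 = 60.
2^5 = 32 < 60 ≤ 2^6 = 64, so n = 6.

6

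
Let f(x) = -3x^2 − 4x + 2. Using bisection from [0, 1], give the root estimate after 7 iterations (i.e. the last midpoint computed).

0.3828125

x = 0.5 gives f = -0.75, negative; keep [0, 0.5]
x = 0.25 gives f = 0.8125, positive; keep [0.25, 0.5]
x = 0.375 gives f = 0.078125, positive; keep [0.375, 0.5]
x = 0.4375 gives f = -0.3242, negative; keep [0.375, 0.4375]
x = 0.40625 gives f = -0.1201, negative; keep [0.375, 0.40625]
x = 0.390625 gives f = -0.0203, negative; keep [0.375, 0.390625]
x = 0.3828125 gives f = 0.0291, positive; keep [0.3828125, 0.390625]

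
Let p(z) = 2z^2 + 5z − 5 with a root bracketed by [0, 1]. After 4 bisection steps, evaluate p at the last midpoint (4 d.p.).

0.3828

p(0.5) = -2 < 0, so the root lies in [0.5, 1]
p(0.75) = -0.125 < 0, so the root lies in [0.75, 1]
p(0.875) = 0.90625 > 0, so the root lies in [0.75, 0.875]
p(0.8125) = 0.3828 > 0, so the root lies in [0.75, 0.8125]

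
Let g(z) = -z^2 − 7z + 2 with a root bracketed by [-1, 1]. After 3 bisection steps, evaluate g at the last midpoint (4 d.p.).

0.1875

z = 0 gives g = 2, positive; keep [0, 1]
z = 0.5 gives g = -1.75, negative; keep [0, 0.5]
z = 0.25 gives g = 0.1875, positive; keep [0.25, 0.5]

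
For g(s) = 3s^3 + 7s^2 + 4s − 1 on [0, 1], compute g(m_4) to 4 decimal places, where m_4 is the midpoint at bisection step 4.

g(0.5) = 3.125 > 0, so the root lies in [0, 0.5]
g(0.25) = 0.484375 > 0, so the root lies in [0, 0.25]
g(0.125) = -0.384766 < 0, so the root lies in [0.125, 0.25]
g(0.1875) = 0.0159 > 0, so the root lies in [0.125, 0.1875]

0.0159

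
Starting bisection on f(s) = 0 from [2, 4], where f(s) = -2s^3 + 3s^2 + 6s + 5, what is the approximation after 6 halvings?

2.84375

m = 3, f(m) = -4 (−); new bracket [2, 3]
m = 2.5, f(m) = 7.5 (+); new bracket [2.5, 3]
m = 2.75, f(m) = 2.59375 (+); new bracket [2.75, 3]
m = 2.875, f(m) = -0.4805 (−); new bracket [2.75, 2.875]
m = 2.8125, f(m) = 1.1108 (+); new bracket [2.8125, 2.875]
m = 2.84375, f(m) = 0.3289 (+); new bracket [2.84375, 2.875]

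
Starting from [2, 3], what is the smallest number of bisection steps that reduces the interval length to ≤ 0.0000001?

24

Width after n steps is 1/2^n. Need 2^n ≥ 1/0.0000001 = 10000000.
2^23 = 8388608 < 10000000 ≤ 2^24 = 16777216, so n = 24.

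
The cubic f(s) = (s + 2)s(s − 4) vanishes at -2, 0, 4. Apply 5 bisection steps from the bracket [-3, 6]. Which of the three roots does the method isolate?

4

midpoint 1.5: f = -13.125 < 0 → [1.5, 6]
midpoint 3.75: f = -5.390625 < 0 → [3.75, 6]
midpoint 4.875: f = 29.326172 > 0 → [3.75, 4.875]
midpoint 4.3125: f = 8.5071 > 0 → [3.75, 4.3125]
midpoint 4.03125: f = 0.7598 > 0 → [3.75, 4.03125]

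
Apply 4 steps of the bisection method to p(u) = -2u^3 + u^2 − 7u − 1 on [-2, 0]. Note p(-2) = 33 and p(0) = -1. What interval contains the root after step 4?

[-0.25, -0.125]

u = -1 gives p = 9, positive; keep [-1, 0]
u = -0.5 gives p = 3, positive; keep [-0.5, 0]
u = -0.25 gives p = 0.84375, positive; keep [-0.25, 0]
u = -0.125 gives p = -0.1055, negative; keep [-0.25, -0.125]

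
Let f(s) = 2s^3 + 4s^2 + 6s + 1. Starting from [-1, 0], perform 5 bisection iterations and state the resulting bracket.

m = -0.5, f(m) = -1.25 (−); new bracket [-0.5, 0]
m = -0.25, f(m) = -0.28125 (−); new bracket [-0.25, 0]
m = -0.125, f(m) = 0.308594 (+); new bracket [-0.25, -0.125]
m = -0.1875, f(m) = 0.0024 (+); new bracket [-0.25, -0.1875]
m = -0.21875, f(m) = -0.142 (−); new bracket [-0.21875, -0.1875]

[-0.21875, -0.1875]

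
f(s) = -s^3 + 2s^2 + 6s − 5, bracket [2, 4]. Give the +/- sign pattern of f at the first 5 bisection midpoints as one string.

m = 3, f(m) = 4 (+); new bracket [3, 4]
m = 3.5, f(m) = -2.375 (−); new bracket [3, 3.5]
m = 3.25, f(m) = 1.296875 (+); new bracket [3.25, 3.5]
m = 3.375, f(m) = -0.4121 (−); new bracket [3.25, 3.375]
m = 3.3125, f(m) = 0.4734 (+); new bracket [3.3125, 3.375]

+-+-+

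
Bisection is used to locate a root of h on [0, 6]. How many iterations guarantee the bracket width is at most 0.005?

11

Width after n steps is 6/2^n. Need 2^n ≥ 6/0.005 = 1200.
2^10 = 1024 < 1200 ≤ 2^11 = 2048, so n = 11.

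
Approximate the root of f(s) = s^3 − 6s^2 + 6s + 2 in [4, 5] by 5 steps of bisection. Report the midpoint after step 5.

midpoint 4.5: f = -1.375 < 0 → [4.5, 5]
midpoint 4.75: f = 2.296875 > 0 → [4.5, 4.75]
midpoint 4.625: f = 0.337891 > 0 → [4.5, 4.625]
midpoint 4.5625: f = -0.5486 < 0 → [4.5625, 4.625]
midpoint 4.59375: f = -0.1129 < 0 → [4.59375, 4.625]

4.59375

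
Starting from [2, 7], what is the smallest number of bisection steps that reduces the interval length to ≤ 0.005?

Width after n steps is 5/2^n. Need 2^n ≥ 5/0.005 = 1000.
2^9 = 512 < 1000 ≤ 2^10 = 1024, so n = 10.

10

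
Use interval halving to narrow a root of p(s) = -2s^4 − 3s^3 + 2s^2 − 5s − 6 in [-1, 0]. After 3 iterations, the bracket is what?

midpoint -0.5: p = -2.75 < 0 → [-1, -0.5]
midpoint -0.75: p = -0.492188 < 0 → [-1, -0.75]
midpoint -0.875: p = 0.743652 > 0 → [-0.875, -0.75]

[-0.875, -0.75]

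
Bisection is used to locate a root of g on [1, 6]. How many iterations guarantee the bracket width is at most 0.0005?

Width after n steps is 5/2^n. Need 2^n ≥ 5/0.0005 = 10000.
2^13 = 8192 < 10000 ≤ 2^14 = 16384, so n = 14.

14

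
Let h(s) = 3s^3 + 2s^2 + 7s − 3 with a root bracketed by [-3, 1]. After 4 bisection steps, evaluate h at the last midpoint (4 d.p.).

h(-1) = -11 < 0, so the root lies in [-1, 1]
h(0) = -3 < 0, so the root lies in [0, 1]
h(0.5) = 1.375 > 0, so the root lies in [0, 0.5]
h(0.25) = -1.0781 < 0, so the root lies in [0.25, 0.5]

-1.0781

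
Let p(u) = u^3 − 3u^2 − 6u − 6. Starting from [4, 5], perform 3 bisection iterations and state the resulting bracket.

p(4.5) = -2.625 < 0, so the root lies in [4.5, 5]
p(4.75) = 4.984375 > 0, so the root lies in [4.5, 4.75]
p(4.625) = 1.009766 > 0, so the root lies in [4.5, 4.625]

[4.5, 4.625]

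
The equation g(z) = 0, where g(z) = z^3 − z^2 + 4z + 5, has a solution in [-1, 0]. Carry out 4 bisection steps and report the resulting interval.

midpoint -0.5: g = 2.625 > 0 → [-1, -0.5]
midpoint -0.75: g = 1.015625 > 0 → [-1, -0.75]
midpoint -0.875: g = 0.064453 > 0 → [-1, -0.875]
midpoint -0.9375: g = -0.4529 < 0 → [-0.9375, -0.875]

[-0.9375, -0.875]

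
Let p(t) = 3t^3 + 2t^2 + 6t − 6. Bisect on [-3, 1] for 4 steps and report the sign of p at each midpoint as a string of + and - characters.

---+

t = -1 gives p = -13, negative; keep [-1, 1]
t = 0 gives p = -6, negative; keep [0, 1]
t = 0.5 gives p = -2.125, negative; keep [0.5, 1]
t = 0.75 gives p = 0.8906, positive; keep [0.5, 0.75]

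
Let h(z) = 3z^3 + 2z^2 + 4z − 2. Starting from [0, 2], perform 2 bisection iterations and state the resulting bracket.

[0, 0.5]

m = 1, h(m) = 7 (+); new bracket [0, 1]
m = 0.5, h(m) = 0.875 (+); new bracket [0, 0.5]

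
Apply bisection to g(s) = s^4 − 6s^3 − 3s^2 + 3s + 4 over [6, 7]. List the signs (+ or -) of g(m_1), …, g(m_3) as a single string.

midpoint 6.5: g = 34.0625 > 0 → [6, 6.5]
midpoint 6.25: g = -33.402344 < 0 → [6.25, 6.5]
midpoint 6.375: g = -1.640381 < 0 → [6.375, 6.5]

+--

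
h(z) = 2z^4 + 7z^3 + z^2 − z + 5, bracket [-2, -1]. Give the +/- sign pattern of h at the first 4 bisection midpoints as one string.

h(-1.5) = -4.75 < 0, so the root lies in [-1.5, -1]
h(-1.25) = -0.976562 < 0, so the root lies in [-1.25, -1]
h(-1.125) = 0.627441 > 0, so the root lies in [-1.25, -1.125]
h(-1.1875) = -0.1472 < 0, so the root lies in [-1.1875, -1.125]

--+-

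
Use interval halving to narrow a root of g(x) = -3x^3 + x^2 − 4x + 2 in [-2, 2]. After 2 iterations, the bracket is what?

[0, 1]

m = 0, g(m) = 2 (+); new bracket [0, 2]
m = 1, g(m) = -4 (−); new bracket [0, 1]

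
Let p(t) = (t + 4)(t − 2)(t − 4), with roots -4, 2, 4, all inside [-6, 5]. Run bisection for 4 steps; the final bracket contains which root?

p(-0.5) = 39.375 > 0, so the root lies in [-6, -0.5]
p(-3.25) = 28.546875 > 0, so the root lies in [-6, -3.25]
p(-4.625) = -35.712891 < 0, so the root lies in [-4.625, -3.25]
p(-3.9375) = 2.9456 > 0, so the root lies in [-4.625, -3.9375]

-4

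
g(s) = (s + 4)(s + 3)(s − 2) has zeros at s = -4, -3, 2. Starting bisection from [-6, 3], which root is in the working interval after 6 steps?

m = -1.5, g(m) = -13.125 (−); new bracket [-1.5, 3]
m = 0.75, g(m) = -22.265625 (−); new bracket [0.75, 3]
m = 1.875, g(m) = -3.580078 (−); new bracket [1.875, 3]
m = 2.4375, g(m) = 15.3142 (+); new bracket [1.875, 2.4375]
m = 2.15625, g(m) = 4.9599 (+); new bracket [1.875, 2.15625]
m = 2.015625, g(m) = 0.4714 (+); new bracket [1.875, 2.015625]

2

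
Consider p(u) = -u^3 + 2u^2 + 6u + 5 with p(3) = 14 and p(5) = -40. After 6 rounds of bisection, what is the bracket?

midpoint 4: p = -3 < 0 → [3, 4]
midpoint 3.5: p = 7.625 > 0 → [3.5, 4]
midpoint 3.75: p = 2.890625 > 0 → [3.75, 4]
midpoint 3.875: p = 0.0957 > 0 → [3.875, 4]
midpoint 3.9375: p = -1.4138 < 0 → [3.875, 3.9375]
midpoint 3.90625: p = -0.6496 < 0 → [3.875, 3.90625]

[3.875, 3.90625]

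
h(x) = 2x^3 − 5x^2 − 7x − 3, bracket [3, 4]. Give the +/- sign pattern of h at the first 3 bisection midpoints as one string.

h(3.5) = -3 < 0, so the root lies in [3.5, 4]
h(3.75) = 5.90625 > 0, so the root lies in [3.5, 3.75]
h(3.625) = 1.191406 > 0, so the root lies in [3.5, 3.625]

-++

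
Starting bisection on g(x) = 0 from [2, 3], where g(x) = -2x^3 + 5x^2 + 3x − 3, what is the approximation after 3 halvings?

2.875

x = 2.5 gives g = 4.5, positive; keep [2.5, 3]
x = 2.75 gives g = 1.46875, positive; keep [2.75, 3]
x = 2.875 gives g = -0.574219, negative; keep [2.75, 2.875]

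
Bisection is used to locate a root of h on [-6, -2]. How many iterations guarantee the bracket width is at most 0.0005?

Width after n steps is 4/2^n. Need 2^n ≥ 4/0.0005 = 8000.
2^12 = 4096 < 8000 ≤ 2^13 = 8192, so n = 13.

13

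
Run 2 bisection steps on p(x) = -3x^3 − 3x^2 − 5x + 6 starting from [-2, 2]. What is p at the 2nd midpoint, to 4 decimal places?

m = 0, p(m) = 6 (+); new bracket [0, 2]
m = 1, p(m) = -5 (−); new bracket [0, 1]

-5.0000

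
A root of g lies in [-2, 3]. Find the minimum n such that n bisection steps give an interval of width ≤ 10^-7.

26

Width after n steps is 5/2^n. Need 2^n ≥ 5/10^-7 = 50000000.
2^25 = 33554432 < 50000000 ≤ 2^26 = 67108864, so n = 26.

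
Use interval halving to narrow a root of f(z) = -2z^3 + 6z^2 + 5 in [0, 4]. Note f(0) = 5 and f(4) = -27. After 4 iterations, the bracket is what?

[3, 3.25]

m = 2, f(m) = 13 (+); new bracket [2, 4]
m = 3, f(m) = 5 (+); new bracket [3, 4]
m = 3.5, f(m) = -7.25 (−); new bracket [3, 3.5]
m = 3.25, f(m) = -0.2812 (−); new bracket [3, 3.25]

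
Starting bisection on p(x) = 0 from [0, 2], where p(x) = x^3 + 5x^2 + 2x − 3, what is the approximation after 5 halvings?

0.5625

m = 1, p(m) = 5 (+); new bracket [0, 1]
m = 0.5, p(m) = -0.625 (−); new bracket [0.5, 1]
m = 0.75, p(m) = 1.734375 (+); new bracket [0.5, 0.75]
m = 0.625, p(m) = 0.4473 (+); new bracket [0.5, 0.625]
m = 0.5625, p(m) = -0.115 (−); new bracket [0.5625, 0.625]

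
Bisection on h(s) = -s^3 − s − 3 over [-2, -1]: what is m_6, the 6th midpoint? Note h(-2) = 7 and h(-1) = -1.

-1.203125

m = -1.5, h(m) = 1.875 (+); new bracket [-1.5, -1]
m = -1.25, h(m) = 0.203125 (+); new bracket [-1.25, -1]
m = -1.125, h(m) = -0.451172 (−); new bracket [-1.25, -1.125]
m = -1.1875, h(m) = -0.1379 (−); new bracket [-1.25, -1.1875]
m = -1.21875, h(m) = 0.029 (+); new bracket [-1.21875, -1.1875]
m = -1.203125, h(m) = -0.0553 (−); new bracket [-1.21875, -1.203125]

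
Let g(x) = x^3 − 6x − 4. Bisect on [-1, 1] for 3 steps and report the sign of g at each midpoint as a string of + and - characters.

midpoint 0: g = -4 < 0 → [-1, 0]
midpoint -0.5: g = -1.125 < 0 → [-1, -0.5]
midpoint -0.75: g = 0.078125 > 0 → [-0.75, -0.5]

--+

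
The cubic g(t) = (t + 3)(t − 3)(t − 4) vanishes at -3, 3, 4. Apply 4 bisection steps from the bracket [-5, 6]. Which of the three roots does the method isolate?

-3

midpoint 0.5: g = 30.625 > 0 → [-5, 0.5]
midpoint -2.25: g = 24.609375 > 0 → [-5, -2.25]
midpoint -3.625: g = -31.572266 < 0 → [-3.625, -2.25]
midpoint -2.9375: g = 2.5745 > 0 → [-3.625, -2.9375]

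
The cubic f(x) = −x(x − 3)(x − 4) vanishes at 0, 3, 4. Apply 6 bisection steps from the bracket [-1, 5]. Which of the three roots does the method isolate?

f(2) = -4 < 0, so the root lies in [-1, 2]
f(0.5) = -4.375 < 0, so the root lies in [-1, 0.5]
f(-0.25) = 3.453125 > 0, so the root lies in [-0.25, 0.5]
f(0.125) = -1.3926 < 0, so the root lies in [-0.25, 0.125]
f(-0.0625) = 0.7776 > 0, so the root lies in [-0.0625, 0.125]
f(0.03125) = -0.3682 < 0, so the root lies in [-0.0625, 0.03125]

0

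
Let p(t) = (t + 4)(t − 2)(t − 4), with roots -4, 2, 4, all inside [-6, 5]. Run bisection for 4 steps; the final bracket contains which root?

m = -0.5, p(m) = 39.375 (+); new bracket [-6, -0.5]
m = -3.25, p(m) = 28.546875 (+); new bracket [-6, -3.25]
m = -4.625, p(m) = -35.712891 (−); new bracket [-4.625, -3.25]
m = -3.9375, p(m) = 2.9456 (+); new bracket [-4.625, -3.9375]

-4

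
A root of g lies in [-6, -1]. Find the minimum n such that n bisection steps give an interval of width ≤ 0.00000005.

Width after n steps is 5/2^n. Need 2^n ≥ 5/0.00000005 = 100000000.
2^26 = 67108864 < 100000000 ≤ 2^27 = 134217728, so n = 27.

27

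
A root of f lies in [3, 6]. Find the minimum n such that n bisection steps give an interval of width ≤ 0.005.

10

Width after n steps is 3/2^n. Need 2^n ≥ 3/0.005 = 600.
2^9 = 512 < 600 ≤ 2^10 = 1024, so n = 10.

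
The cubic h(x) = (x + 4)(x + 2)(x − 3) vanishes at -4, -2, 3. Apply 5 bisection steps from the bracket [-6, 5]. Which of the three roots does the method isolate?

3

midpoint -0.5: h = -18.375 < 0 → [-0.5, 5]
midpoint 2.25: h = -19.921875 < 0 → [2.25, 5]
midpoint 3.625: h = 26.806641 > 0 → [2.25, 3.625]
midpoint 2.9375: h = -2.1409 < 0 → [2.9375, 3.625]
midpoint 3.28125: h = 10.8152 > 0 → [2.9375, 3.28125]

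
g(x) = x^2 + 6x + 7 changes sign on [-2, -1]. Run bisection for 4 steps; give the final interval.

midpoint -1.5: g = 0.25 > 0 → [-2, -1.5]
midpoint -1.75: g = -0.4375 < 0 → [-1.75, -1.5]
midpoint -1.625: g = -0.109375 < 0 → [-1.625, -1.5]
midpoint -1.5625: g = 0.0664 > 0 → [-1.625, -1.5625]

[-1.625, -1.5625]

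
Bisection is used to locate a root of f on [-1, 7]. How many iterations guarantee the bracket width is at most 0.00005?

18

Width after n steps is 8/2^n. Need 2^n ≥ 8/0.00005 = 160000.
2^17 = 131072 < 160000 ≤ 2^18 = 262144, so n = 18.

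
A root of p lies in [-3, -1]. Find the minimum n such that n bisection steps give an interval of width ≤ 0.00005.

16

Width after n steps is 2/2^n. Need 2^n ≥ 2/0.00005 = 40000.
2^15 = 32768 < 40000 ≤ 2^16 = 65536, so n = 16.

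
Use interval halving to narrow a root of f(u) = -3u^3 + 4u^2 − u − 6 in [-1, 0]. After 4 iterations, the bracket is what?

[-0.9375, -0.875]

midpoint -0.5: f = -4.125 < 0 → [-1, -0.5]
midpoint -0.75: f = -1.734375 < 0 → [-1, -0.75]
midpoint -0.875: f = -0.052734 < 0 → [-1, -0.875]
midpoint -0.9375: f = 0.925 > 0 → [-0.9375, -0.875]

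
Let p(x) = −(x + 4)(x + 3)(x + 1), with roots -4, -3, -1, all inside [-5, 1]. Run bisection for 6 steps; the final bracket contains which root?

-1

p(-2) = 2 > 0, so the root lies in [-2, 1]
p(-0.5) = -4.375 < 0, so the root lies in [-2, -0.5]
p(-1.25) = 1.203125 > 0, so the root lies in [-1.25, -0.5]
p(-0.875) = -0.8301 < 0, so the root lies in [-1.25, -0.875]
p(-1.0625) = 0.3557 > 0, so the root lies in [-1.0625, -0.875]
p(-0.96875) = -0.1924 < 0, so the root lies in [-1.0625, -0.96875]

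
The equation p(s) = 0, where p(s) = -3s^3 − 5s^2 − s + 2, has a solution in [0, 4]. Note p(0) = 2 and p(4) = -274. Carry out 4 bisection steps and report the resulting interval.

p(2) = -44 < 0, so the root lies in [0, 2]
p(1) = -7 < 0, so the root lies in [0, 1]
p(0.5) = -0.125 < 0, so the root lies in [0, 0.5]
p(0.25) = 1.3906 > 0, so the root lies in [0.25, 0.5]

[0.25, 0.5]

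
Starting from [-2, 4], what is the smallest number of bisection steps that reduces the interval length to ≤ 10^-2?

10

Width after n steps is 6/2^n. Need 2^n ≥ 6/10^-2 = 600.
2^9 = 512 < 600 ≤ 2^10 = 1024, so n = 10.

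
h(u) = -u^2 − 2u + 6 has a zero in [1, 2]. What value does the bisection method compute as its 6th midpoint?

h(1.5) = 0.75 > 0, so the root lies in [1.5, 2]
h(1.75) = -0.5625 < 0, so the root lies in [1.5, 1.75]
h(1.625) = 0.109375 > 0, so the root lies in [1.625, 1.75]
h(1.6875) = -0.2227 < 0, so the root lies in [1.625, 1.6875]
h(1.65625) = -0.0557 < 0, so the root lies in [1.625, 1.65625]
h(1.640625) = 0.0271 > 0, so the root lies in [1.640625, 1.65625]

1.640625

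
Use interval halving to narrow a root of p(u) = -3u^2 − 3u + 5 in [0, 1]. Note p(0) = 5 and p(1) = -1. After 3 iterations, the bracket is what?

m = 0.5, p(m) = 2.75 (+); new bracket [0.5, 1]
m = 0.75, p(m) = 1.0625 (+); new bracket [0.75, 1]
m = 0.875, p(m) = 0.078125 (+); new bracket [0.875, 1]

[0.875, 1]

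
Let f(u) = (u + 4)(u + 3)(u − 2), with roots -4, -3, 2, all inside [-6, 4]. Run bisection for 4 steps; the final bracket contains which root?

2

f(-1) = -18 < 0, so the root lies in [-1, 4]
f(1.5) = -12.375 < 0, so the root lies in [1.5, 4]
f(2.75) = 29.109375 > 0, so the root lies in [1.5, 2.75]
f(2.125) = 3.9238 > 0, so the root lies in [1.5, 2.125]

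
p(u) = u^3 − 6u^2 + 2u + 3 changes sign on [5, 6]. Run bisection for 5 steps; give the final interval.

p(5.5) = -1.125 < 0, so the root lies in [5.5, 6]
p(5.75) = 6.234375 > 0, so the root lies in [5.5, 5.75]
p(5.625) = 2.384766 > 0, so the root lies in [5.5, 5.625]
p(5.5625) = 0.5881 > 0, so the root lies in [5.5, 5.5625]
p(5.53125) = -0.2788 < 0, so the root lies in [5.53125, 5.5625]

[5.53125, 5.5625]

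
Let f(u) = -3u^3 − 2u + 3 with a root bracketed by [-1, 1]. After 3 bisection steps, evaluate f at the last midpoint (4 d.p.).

f(0) = 3 > 0, so the root lies in [0, 1]
f(0.5) = 1.625 > 0, so the root lies in [0.5, 1]
f(0.75) = 0.234375 > 0, so the root lies in [0.75, 1]

0.2344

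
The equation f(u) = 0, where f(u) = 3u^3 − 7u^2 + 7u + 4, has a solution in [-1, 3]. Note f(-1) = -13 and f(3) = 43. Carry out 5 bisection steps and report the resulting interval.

[-0.5, -0.375]

f(1) = 7 > 0, so the root lies in [-1, 1]
f(0) = 4 > 0, so the root lies in [-1, 0]
f(-0.5) = -1.625 < 0, so the root lies in [-0.5, 0]
f(-0.25) = 1.7656 > 0, so the root lies in [-0.5, -0.25]
f(-0.375) = 0.2324 > 0, so the root lies in [-0.5, -0.375]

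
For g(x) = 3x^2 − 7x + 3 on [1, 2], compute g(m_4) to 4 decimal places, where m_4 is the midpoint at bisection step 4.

g(1.5) = -0.75 < 0, so the root lies in [1.5, 2]
g(1.75) = -0.0625 < 0, so the root lies in [1.75, 2]
g(1.875) = 0.421875 > 0, so the root lies in [1.75, 1.875]
g(1.8125) = 0.168 > 0, so the root lies in [1.75, 1.8125]

0.1680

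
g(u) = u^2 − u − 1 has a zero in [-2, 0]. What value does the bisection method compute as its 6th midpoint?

g(-1) = 1 > 0, so the root lies in [-1, 0]
g(-0.5) = -0.25 < 0, so the root lies in [-1, -0.5]
g(-0.75) = 0.3125 > 0, so the root lies in [-0.75, -0.5]
g(-0.625) = 0.0156 > 0, so the root lies in [-0.625, -0.5]
g(-0.5625) = -0.1211 < 0, so the root lies in [-0.625, -0.5625]
g(-0.59375) = -0.0537 < 0, so the root lies in [-0.625, -0.59375]

-0.59375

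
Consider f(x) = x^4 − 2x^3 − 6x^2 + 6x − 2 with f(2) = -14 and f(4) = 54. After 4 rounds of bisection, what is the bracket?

[3.25, 3.375]

x = 3 gives f = -11, negative; keep [3, 4]
x = 3.5 gives f = 9.8125, positive; keep [3, 3.5]
x = 3.25 gives f = -2.964844, negative; keep [3.25, 3.5]
x = 3.375 gives f = 2.7659, positive; keep [3.25, 3.375]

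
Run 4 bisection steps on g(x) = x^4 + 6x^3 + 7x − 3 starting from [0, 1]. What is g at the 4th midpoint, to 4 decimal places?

0.6016

midpoint 0.5: g = 1.3125 > 0 → [0, 0.5]
midpoint 0.25: g = -1.152344 < 0 → [0.25, 0.5]
midpoint 0.375: g = -0.038818 < 0 → [0.375, 0.5]
midpoint 0.4375: g = 0.6016 > 0 → [0.375, 0.4375]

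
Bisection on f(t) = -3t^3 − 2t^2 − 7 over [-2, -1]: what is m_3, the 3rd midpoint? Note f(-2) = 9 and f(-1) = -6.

-1.625

m = -1.5, f(m) = -1.375 (−); new bracket [-2, -1.5]
m = -1.75, f(m) = 2.953125 (+); new bracket [-1.75, -1.5]
m = -1.625, f(m) = 0.591797 (+); new bracket [-1.625, -1.5]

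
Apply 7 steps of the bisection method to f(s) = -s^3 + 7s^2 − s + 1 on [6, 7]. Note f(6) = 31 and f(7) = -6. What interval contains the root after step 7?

midpoint 6.5: f = 15.625 > 0 → [6.5, 7]
midpoint 6.75: f = 5.640625 > 0 → [6.75, 7]
midpoint 6.875: f = 0.033203 > 0 → [6.875, 7]
midpoint 6.9375: f = -2.9294 < 0 → [6.875, 6.9375]
midpoint 6.90625: f = -1.4347 < 0 → [6.875, 6.90625]
midpoint 6.890625: f = -0.6974 < 0 → [6.875, 6.890625]
midpoint 6.8828125: f = -0.3313 < 0 → [6.875, 6.8828125]

[6.875, 6.8828125]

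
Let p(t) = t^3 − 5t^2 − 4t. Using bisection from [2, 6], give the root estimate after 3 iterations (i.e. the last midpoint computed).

5.5

m = 4, p(m) = -32 (−); new bracket [4, 6]
m = 5, p(m) = -20 (−); new bracket [5, 6]
m = 5.5, p(m) = -6.875 (−); new bracket [5.5, 6]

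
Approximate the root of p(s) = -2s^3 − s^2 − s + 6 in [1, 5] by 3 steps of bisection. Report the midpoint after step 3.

p(3) = -60 < 0, so the root lies in [1, 3]
p(2) = -16 < 0, so the root lies in [1, 2]
p(1.5) = -4.5 < 0, so the root lies in [1, 1.5]

1.5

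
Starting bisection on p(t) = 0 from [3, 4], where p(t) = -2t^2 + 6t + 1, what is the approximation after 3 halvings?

p(3.5) = -2.5 < 0, so the root lies in [3, 3.5]
p(3.25) = -0.625 < 0, so the root lies in [3, 3.25]
p(3.125) = 0.21875 > 0, so the root lies in [3.125, 3.25]

3.125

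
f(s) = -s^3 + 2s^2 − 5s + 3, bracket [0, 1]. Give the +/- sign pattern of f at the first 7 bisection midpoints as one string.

+-++++-

m = 0.5, f(m) = 0.875 (+); new bracket [0.5, 1]
m = 0.75, f(m) = -0.046875 (−); new bracket [0.5, 0.75]
m = 0.625, f(m) = 0.412109 (+); new bracket [0.625, 0.75]
m = 0.6875, f(m) = 0.1829 (+); new bracket [0.6875, 0.75]
m = 0.71875, f(m) = 0.0681 (+); new bracket [0.71875, 0.75]
m = 0.734375, f(m) = 0.0107 (+); new bracket [0.734375, 0.75]
m = 0.7421875, f(m) = -0.0181 (−); new bracket [0.734375, 0.7421875]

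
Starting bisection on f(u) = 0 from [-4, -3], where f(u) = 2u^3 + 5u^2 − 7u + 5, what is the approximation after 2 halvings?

midpoint -3.5: f = 5 > 0 → [-4, -3.5]
midpoint -3.75: f = -3.90625 < 0 → [-3.75, -3.5]

-3.75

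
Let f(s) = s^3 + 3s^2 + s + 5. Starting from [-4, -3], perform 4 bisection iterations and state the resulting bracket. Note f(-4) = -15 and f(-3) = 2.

f(-3.5) = -4.625 < 0, so the root lies in [-3.5, -3]
f(-3.25) = -0.890625 < 0, so the root lies in [-3.25, -3]
f(-3.125) = 0.654297 > 0, so the root lies in [-3.25, -3.125]
f(-3.1875) = -0.0925 < 0, so the root lies in [-3.1875, -3.125]

[-3.1875, -3.125]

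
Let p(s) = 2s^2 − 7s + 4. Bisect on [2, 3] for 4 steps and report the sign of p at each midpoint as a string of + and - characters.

s = 2.5 gives p = -1, negative; keep [2.5, 3]
s = 2.75 gives p = -0.125, negative; keep [2.75, 3]
s = 2.875 gives p = 0.40625, positive; keep [2.75, 2.875]
s = 2.8125 gives p = 0.1328, positive; keep [2.75, 2.8125]

--++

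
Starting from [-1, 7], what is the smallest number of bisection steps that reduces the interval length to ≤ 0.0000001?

27

Width after n steps is 8/2^n. Need 2^n ≥ 8/0.0000001 = 80000000.
2^26 = 67108864 < 80000000 ≤ 2^27 = 134217728, so n = 27.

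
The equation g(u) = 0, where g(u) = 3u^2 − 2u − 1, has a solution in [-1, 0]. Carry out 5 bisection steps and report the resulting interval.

[-0.34375, -0.3125]

u = -0.5 gives g = 0.75, positive; keep [-0.5, 0]
u = -0.25 gives g = -0.3125, negative; keep [-0.5, -0.25]
u = -0.375 gives g = 0.171875, positive; keep [-0.375, -0.25]
u = -0.3125 gives g = -0.082, negative; keep [-0.375, -0.3125]
u = -0.34375 gives g = 0.042, positive; keep [-0.34375, -0.3125]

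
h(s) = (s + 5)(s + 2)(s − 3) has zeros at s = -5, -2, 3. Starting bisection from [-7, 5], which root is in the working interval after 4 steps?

s = -1 gives h = -16, negative; keep [-1, 5]
s = 2 gives h = -28, negative; keep [2, 5]
s = 3.5 gives h = 23.375, positive; keep [2, 3.5]
s = 2.75 gives h = -9.2031, negative; keep [2.75, 3.5]

3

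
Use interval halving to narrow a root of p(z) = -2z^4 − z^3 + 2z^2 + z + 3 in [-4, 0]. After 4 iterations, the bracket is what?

m = -2, p(m) = -15 (−); new bracket [-2, 0]
m = -1, p(m) = 3 (+); new bracket [-2, -1]
m = -1.5, p(m) = -0.75 (−); new bracket [-1.5, -1]
m = -1.25, p(m) = 1.9453 (+); new bracket [-1.5, -1.25]

[-1.5, -1.25]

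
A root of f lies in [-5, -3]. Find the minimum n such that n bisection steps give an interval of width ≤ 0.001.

11

Width after n steps is 2/2^n. Need 2^n ≥ 2/0.001 = 2000.
2^10 = 1024 < 2000 ≤ 2^11 = 2048, so n = 11.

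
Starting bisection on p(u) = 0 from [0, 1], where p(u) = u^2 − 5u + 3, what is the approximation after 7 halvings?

p(0.5) = 0.75 > 0, so the root lies in [0.5, 1]
p(0.75) = -0.1875 < 0, so the root lies in [0.5, 0.75]
p(0.625) = 0.265625 > 0, so the root lies in [0.625, 0.75]
p(0.6875) = 0.0352 > 0, so the root lies in [0.6875, 0.75]
p(0.71875) = -0.0771 < 0, so the root lies in [0.6875, 0.71875]
p(0.703125) = -0.0212 < 0, so the root lies in [0.6875, 0.703125]
p(0.6953125) = 0.0069 > 0, so the root lies in [0.6953125, 0.703125]

0.6953125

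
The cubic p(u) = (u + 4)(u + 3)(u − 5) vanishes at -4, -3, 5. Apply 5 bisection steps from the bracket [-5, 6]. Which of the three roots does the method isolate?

5

m = 0.5, p(m) = -70.875 (−); new bracket [0.5, 6]
m = 3.25, p(m) = -79.296875 (−); new bracket [3.25, 6]
m = 4.625, p(m) = -24.662109 (−); new bracket [4.625, 6]
m = 5.3125, p(m) = 24.1907 (+); new bracket [4.625, 5.3125]
m = 4.96875, p(m) = -2.2334 (−); new bracket [4.96875, 5.3125]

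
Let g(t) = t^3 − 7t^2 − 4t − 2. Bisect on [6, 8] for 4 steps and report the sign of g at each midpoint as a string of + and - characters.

--++

t = 7 gives g = -30, negative; keep [7, 8]
t = 7.5 gives g = -3.875, negative; keep [7.5, 8]
t = 7.75 gives g = 12.046875, positive; keep [7.5, 7.75]
t = 7.625 gives g = 3.8379, positive; keep [7.5, 7.625]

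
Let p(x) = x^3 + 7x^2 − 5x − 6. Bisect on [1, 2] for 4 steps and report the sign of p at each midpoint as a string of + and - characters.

m = 1.5, p(m) = 5.625 (+); new bracket [1, 1.5]
m = 1.25, p(m) = 0.640625 (+); new bracket [1, 1.25]
m = 1.125, p(m) = -1.341797 (−); new bracket [1.125, 1.25]
m = 1.1875, p(m) = -0.3918 (−); new bracket [1.1875, 1.25]

++--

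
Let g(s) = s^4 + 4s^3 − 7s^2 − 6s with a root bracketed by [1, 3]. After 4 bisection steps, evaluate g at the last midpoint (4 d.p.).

g(2) = 8 > 0, so the root lies in [1, 2]
g(1.5) = -6.1875 < 0, so the root lies in [1.5, 2]
g(1.75) = -1.121094 < 0, so the root lies in [1.75, 2]
g(1.875) = 2.8674 > 0, so the root lies in [1.75, 1.875]

2.8674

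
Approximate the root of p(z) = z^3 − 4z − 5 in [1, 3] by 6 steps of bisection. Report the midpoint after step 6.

2.46875

m = 2, p(m) = -5 (−); new bracket [2, 3]
m = 2.5, p(m) = 0.625 (+); new bracket [2, 2.5]
m = 2.25, p(m) = -2.609375 (−); new bracket [2.25, 2.5]
m = 2.375, p(m) = -1.1035 (−); new bracket [2.375, 2.5]
m = 2.4375, p(m) = -0.2678 (−); new bracket [2.4375, 2.5]
m = 2.46875, p(m) = 0.1714 (+); new bracket [2.4375, 2.46875]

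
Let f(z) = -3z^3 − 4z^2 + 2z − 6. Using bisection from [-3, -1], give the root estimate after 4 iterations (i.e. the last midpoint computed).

-2.125

z = -2 gives f = -2, negative; keep [-3, -2]
z = -2.5 gives f = 10.875, positive; keep [-2.5, -2]
z = -2.25 gives f = 3.421875, positive; keep [-2.25, -2]
z = -2.125 gives f = 0.4746, positive; keep [-2.125, -2]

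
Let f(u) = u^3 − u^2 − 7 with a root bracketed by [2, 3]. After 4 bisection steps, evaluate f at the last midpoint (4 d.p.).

0.0188

u = 2.5 gives f = 2.375, positive; keep [2, 2.5]
u = 2.25 gives f = -0.671875, negative; keep [2.25, 2.5]
u = 2.375 gives f = 0.755859, positive; keep [2.25, 2.375]
u = 2.3125 gives f = 0.0188, positive; keep [2.25, 2.3125]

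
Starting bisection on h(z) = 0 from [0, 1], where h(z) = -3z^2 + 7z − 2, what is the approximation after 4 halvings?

0.3125

h(0.5) = 0.75 > 0, so the root lies in [0, 0.5]
h(0.25) = -0.4375 < 0, so the root lies in [0.25, 0.5]
h(0.375) = 0.203125 > 0, so the root lies in [0.25, 0.375]
h(0.3125) = -0.1055 < 0, so the root lies in [0.3125, 0.375]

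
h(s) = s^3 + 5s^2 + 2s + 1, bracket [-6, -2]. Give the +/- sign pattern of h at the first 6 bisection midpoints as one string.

+-+--+

s = -4 gives h = 9, positive; keep [-6, -4]
s = -5 gives h = -9, negative; keep [-5, -4]
s = -4.5 gives h = 2.125, positive; keep [-5, -4.5]
s = -4.75 gives h = -2.8594, negative; keep [-4.75, -4.5]
s = -4.625 gives h = -0.2285, negative; keep [-4.625, -4.5]
s = -4.5625 gives h = 0.9822, positive; keep [-4.625, -4.5625]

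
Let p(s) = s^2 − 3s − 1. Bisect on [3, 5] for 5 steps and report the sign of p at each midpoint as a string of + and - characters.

m = 4, p(m) = 3 (+); new bracket [3, 4]
m = 3.5, p(m) = 0.75 (+); new bracket [3, 3.5]
m = 3.25, p(m) = -0.1875 (−); new bracket [3.25, 3.5]
m = 3.375, p(m) = 0.2656 (+); new bracket [3.25, 3.375]
m = 3.3125, p(m) = 0.0352 (+); new bracket [3.25, 3.3125]

++-++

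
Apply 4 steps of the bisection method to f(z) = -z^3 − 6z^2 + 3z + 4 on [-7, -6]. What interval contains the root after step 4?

midpoint -6.5: f = 5.625 > 0 → [-6.5, -6]
midpoint -6.25: f = -4.984375 < 0 → [-6.5, -6.25]
midpoint -6.375: f = 0.115234 > 0 → [-6.375, -6.25]
midpoint -6.3125: f = -2.4851 < 0 → [-6.375, -6.3125]

[-6.375, -6.3125]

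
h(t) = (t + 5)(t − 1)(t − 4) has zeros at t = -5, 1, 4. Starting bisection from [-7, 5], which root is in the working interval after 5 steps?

-5

h(-1) = 40 > 0, so the root lies in [-7, -1]
h(-4) = 40 > 0, so the root lies in [-7, -4]
h(-5.5) = -30.875 < 0, so the root lies in [-5.5, -4]
h(-4.75) = 12.5781 > 0, so the root lies in [-5.5, -4.75]
h(-5.125) = -6.9863 < 0, so the root lies in [-5.125, -4.75]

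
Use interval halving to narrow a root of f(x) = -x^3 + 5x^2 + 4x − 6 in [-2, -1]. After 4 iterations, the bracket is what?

f(-1.5) = 2.625 > 0, so the root lies in [-1.5, -1]
f(-1.25) = -1.234375 < 0, so the root lies in [-1.5, -1.25]
f(-1.375) = 0.552734 > 0, so the root lies in [-1.375, -1.25]
f(-1.3125) = -0.3757 < 0, so the root lies in [-1.375, -1.3125]

[-1.375, -1.3125]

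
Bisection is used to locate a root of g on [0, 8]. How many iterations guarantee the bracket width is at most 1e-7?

Width after n steps is 8/2^n. Need 2^n ≥ 8/1e-7 = 80000000.
2^26 = 67108864 < 80000000 ≤ 2^27 = 134217728, so n = 27.

27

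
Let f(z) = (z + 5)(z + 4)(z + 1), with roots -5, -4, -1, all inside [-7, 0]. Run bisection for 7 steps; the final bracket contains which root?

-1

midpoint -3.5: f = -1.875 < 0 → [-3.5, 0]
midpoint -1.75: f = -5.484375 < 0 → [-1.75, 0]
midpoint -0.875: f = 1.611328 > 0 → [-1.75, -0.875]
midpoint -1.3125: f = -3.0969 < 0 → [-1.3125, -0.875]
midpoint -1.09375: f = -1.0643 < 0 → [-1.09375, -0.875]
midpoint -0.984375: f = 0.1892 > 0 → [-1.09375, -0.984375]
midpoint -1.0390625: f = -0.4581 < 0 → [-1.0390625, -0.984375]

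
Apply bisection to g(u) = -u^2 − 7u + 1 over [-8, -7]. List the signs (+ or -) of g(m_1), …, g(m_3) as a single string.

g(-7.5) = -2.75 < 0, so the root lies in [-7.5, -7]
g(-7.25) = -0.8125 < 0, so the root lies in [-7.25, -7]
g(-7.125) = 0.109375 > 0, so the root lies in [-7.25, -7.125]

--+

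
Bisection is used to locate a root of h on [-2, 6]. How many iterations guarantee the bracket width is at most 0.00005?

18

Width after n steps is 8/2^n. Need 2^n ≥ 8/0.00005 = 160000.
2^17 = 131072 < 160000 ≤ 2^18 = 262144, so n = 18.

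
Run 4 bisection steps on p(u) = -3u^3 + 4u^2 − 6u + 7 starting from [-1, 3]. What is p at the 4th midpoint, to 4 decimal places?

u = 1 gives p = 2, positive; keep [1, 3]
u = 2 gives p = -13, negative; keep [1, 2]
u = 1.5 gives p = -3.125, negative; keep [1, 1.5]
u = 1.25 gives p = -0.1094, negative; keep [1, 1.25]

-0.1094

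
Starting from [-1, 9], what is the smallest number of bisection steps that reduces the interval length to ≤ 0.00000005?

Width after n steps is 10/2^n. Need 2^n ≥ 10/0.00000005 = 200000000.
2^27 = 134217728 < 200000000 ≤ 2^28 = 268435456, so n = 28.

28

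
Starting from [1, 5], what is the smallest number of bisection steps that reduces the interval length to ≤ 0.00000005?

Width after n steps is 4/2^n. Need 2^n ≥ 4/0.00000005 = 80000000.
2^26 = 67108864 < 80000000 ≤ 2^27 = 134217728, so n = 27.

27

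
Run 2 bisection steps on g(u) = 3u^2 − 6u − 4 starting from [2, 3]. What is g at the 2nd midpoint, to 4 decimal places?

g(2.5) = -0.25 < 0, so the root lies in [2.5, 3]
g(2.75) = 2.1875 > 0, so the root lies in [2.5, 2.75]

2.1875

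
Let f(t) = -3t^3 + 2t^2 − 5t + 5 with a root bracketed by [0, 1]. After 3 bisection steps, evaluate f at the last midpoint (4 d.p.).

0.1465

midpoint 0.5: f = 2.625 > 0 → [0.5, 1]
midpoint 0.75: f = 1.109375 > 0 → [0.75, 1]
midpoint 0.875: f = 0.146484 > 0 → [0.875, 1]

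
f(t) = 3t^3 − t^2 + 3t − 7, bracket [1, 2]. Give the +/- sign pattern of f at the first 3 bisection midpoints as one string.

t = 1.5 gives f = 5.375, positive; keep [1, 1.5]
t = 1.25 gives f = 1.046875, positive; keep [1, 1.25]
t = 1.125 gives f = -0.619141, negative; keep [1.125, 1.25]

++-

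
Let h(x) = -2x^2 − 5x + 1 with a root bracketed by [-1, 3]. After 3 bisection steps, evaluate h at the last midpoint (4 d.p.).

midpoint 1: h = -6 < 0 → [-1, 1]
midpoint 0: h = 1 > 0 → [0, 1]
midpoint 0.5: h = -2 < 0 → [0, 0.5]

-2.0000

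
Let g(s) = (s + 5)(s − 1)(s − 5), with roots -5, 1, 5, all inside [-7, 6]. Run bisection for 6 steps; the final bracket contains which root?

midpoint -0.5: g = 37.125 > 0 → [-7, -0.5]
midpoint -3.75: g = 51.953125 > 0 → [-7, -3.75]
midpoint -5.375: g = -24.802734 < 0 → [-5.375, -3.75]
midpoint -4.5625: g = 23.2712 > 0 → [-5.375, -4.5625]
midpoint -4.96875: g = 1.8594 > 0 → [-5.375, -4.96875]
midpoint -5.171875: g = -10.7902 < 0 → [-5.171875, -4.96875]

-5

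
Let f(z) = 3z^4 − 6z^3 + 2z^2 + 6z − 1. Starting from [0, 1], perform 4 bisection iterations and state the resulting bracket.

m = 0.5, f(m) = 1.9375 (+); new bracket [0, 0.5]
m = 0.25, f(m) = 0.542969 (+); new bracket [0, 0.25]
m = 0.125, f(m) = -0.229736 (−); new bracket [0.125, 0.25]
m = 0.1875, f(m) = 0.1595 (+); new bracket [0.125, 0.1875]

[0.125, 0.1875]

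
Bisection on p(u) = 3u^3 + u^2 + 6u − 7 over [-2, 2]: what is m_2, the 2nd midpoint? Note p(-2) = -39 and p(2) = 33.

u = 0 gives p = -7, negative; keep [0, 2]
u = 1 gives p = 3, positive; keep [0, 1]

1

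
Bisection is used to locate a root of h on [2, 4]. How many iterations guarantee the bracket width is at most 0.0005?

Width after n steps is 2/2^n. Need 2^n ≥ 2/0.0005 = 4000.
2^11 = 2048 < 4000 ≤ 2^12 = 4096, so n = 12.

12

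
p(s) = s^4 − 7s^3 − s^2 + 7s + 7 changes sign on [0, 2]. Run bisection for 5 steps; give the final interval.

[1.375, 1.4375]

m = 1, p(m) = 7 (+); new bracket [1, 2]
m = 1.5, p(m) = -3.3125 (−); new bracket [1, 1.5]
m = 1.25, p(m) = 2.957031 (+); new bracket [1.25, 1.5]
m = 1.375, p(m) = 0.1116 (+); new bracket [1.375, 1.5]
m = 1.4375, p(m) = -1.5271 (−); new bracket [1.375, 1.4375]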